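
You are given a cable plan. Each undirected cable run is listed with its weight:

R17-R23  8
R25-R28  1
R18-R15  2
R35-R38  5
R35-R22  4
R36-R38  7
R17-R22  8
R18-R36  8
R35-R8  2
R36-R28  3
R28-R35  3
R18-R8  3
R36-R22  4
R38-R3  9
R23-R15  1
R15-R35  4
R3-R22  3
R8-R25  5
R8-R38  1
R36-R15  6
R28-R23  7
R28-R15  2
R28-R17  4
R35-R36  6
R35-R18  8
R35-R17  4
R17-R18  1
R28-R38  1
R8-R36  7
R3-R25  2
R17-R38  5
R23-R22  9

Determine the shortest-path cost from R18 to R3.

Running Dijkstra from R18:
R18: 0
R17: 1  (via R18)
R15: 2  (via R18)
R8: 3  (via R18)
R23: 3  (via R15)
R38: 4  (via R8)
R28: 4  (via R15)
R35: 5  (via R17)
R25: 5  (via R28)
R36: 7  (via R28)
R3: 7  (via R25)
Shortest route: R18 → R15 → R28 → R25 → R3 = 7.

7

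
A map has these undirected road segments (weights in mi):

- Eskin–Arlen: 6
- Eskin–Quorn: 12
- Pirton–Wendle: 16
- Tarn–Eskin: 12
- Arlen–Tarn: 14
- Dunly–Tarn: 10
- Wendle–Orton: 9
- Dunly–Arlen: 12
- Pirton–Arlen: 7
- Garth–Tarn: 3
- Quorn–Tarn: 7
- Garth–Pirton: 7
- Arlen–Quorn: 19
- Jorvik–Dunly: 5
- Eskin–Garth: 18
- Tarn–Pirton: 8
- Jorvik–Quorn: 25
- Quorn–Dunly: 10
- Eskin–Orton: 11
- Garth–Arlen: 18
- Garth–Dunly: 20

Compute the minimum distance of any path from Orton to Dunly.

Running Dijkstra from Orton:
Orton: 0
Wendle: 9  (via Orton)
Eskin: 11  (via Orton)
Arlen: 17  (via Eskin)
Quorn: 23  (via Eskin)
Tarn: 23  (via Eskin)
Pirton: 24  (via Arlen)
Garth: 26  (via Tarn)
Dunly: 29  (via Arlen)
Shortest route: Orton–Eskin–Arlen–Dunly = 29 mi.

29 mi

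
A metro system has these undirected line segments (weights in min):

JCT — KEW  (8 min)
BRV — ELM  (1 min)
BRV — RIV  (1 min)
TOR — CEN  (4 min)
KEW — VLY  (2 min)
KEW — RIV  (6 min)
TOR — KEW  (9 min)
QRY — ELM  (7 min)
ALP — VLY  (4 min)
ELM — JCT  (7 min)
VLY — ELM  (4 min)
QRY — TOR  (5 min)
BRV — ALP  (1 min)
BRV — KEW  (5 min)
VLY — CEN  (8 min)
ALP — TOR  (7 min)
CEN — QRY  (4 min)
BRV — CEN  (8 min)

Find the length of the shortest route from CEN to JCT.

Settle nodes by increasing distance from CEN:
CEN: 0
TOR: 4  (via CEN)
QRY: 4  (via CEN)
VLY: 8  (via CEN)
BRV: 8  (via CEN)
ELM: 9  (via BRV)
ALP: 9  (via BRV)
RIV: 9  (via BRV)
KEW: 10  (via VLY)
JCT: 16  (via ELM)
Shortest route: CEN–BRV–ELM–JCT = 16 min.

16 min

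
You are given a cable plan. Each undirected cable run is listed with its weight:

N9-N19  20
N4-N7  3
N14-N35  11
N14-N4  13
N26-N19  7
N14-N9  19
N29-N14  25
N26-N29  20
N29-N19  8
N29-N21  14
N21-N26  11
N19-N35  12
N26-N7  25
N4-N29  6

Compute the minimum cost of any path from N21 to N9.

Enumerating some paths:
N21–N29–N14–N9: 14+25+19 = 58
N21–N29–N19–N9: 14+8+20 = 42
N21–N29–N4–N14–N9: 14+6+13+19 = 52
N21–N26–N19–N9: 11+7+20 = 38
The minimum is 38 via N21–N26–N19–N9.

38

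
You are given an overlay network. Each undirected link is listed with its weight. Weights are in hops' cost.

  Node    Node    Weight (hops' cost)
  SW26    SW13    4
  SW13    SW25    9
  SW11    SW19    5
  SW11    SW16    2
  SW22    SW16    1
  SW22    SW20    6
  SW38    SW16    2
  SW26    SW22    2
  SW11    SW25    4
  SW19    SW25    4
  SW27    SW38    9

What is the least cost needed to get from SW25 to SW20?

Candidate routes:
SW25 → SW13 → SW26 → SW22 → SW20: 9+4+2+6 = 21
SW25 → SW11 → SW16 → SW22 → SW20: 4+2+1+6 = 13
SW25 → SW19 → SW11 → SW16 → SW22 → SW20: 4+5+2+1+6 = 18
The minimum is 13 hops' cost via SW25 → SW11 → SW16 → SW22 → SW20.

13 hops' cost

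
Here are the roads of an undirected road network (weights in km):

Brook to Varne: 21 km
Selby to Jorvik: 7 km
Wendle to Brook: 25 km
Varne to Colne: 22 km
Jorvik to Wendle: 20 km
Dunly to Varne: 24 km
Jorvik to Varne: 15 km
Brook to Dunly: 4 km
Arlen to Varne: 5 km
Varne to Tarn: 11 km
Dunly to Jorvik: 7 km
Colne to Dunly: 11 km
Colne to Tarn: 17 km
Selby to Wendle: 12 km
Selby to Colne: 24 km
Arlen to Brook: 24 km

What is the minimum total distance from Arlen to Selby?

Candidate routes:
Arlen → Brook → Dunly → Jorvik → Selby: 24+4+7+7 = 42
Arlen → Varne → Brook → Dunly → Jorvik → Selby: 5+21+4+7+7 = 44
Arlen → Varne → Jorvik → Selby: 5+15+7 = 27
Arlen → Varne → Dunly → Jorvik → Selby: 5+24+7+7 = 43
Cheapest is Arlen → Varne → Jorvik → Selby at 27 km.

27 km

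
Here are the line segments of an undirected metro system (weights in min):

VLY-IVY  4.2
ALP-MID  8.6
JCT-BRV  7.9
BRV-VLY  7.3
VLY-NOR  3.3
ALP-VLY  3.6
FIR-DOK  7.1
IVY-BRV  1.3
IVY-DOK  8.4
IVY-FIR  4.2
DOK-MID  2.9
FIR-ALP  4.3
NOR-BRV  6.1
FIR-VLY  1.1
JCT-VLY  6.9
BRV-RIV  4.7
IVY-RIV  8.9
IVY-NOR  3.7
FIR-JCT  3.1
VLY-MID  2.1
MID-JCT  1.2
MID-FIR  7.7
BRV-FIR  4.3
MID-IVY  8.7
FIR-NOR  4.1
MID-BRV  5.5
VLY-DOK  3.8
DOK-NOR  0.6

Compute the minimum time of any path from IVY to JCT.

7.3 min

Enumerating some paths:
IVY - VLY - FIR - JCT: 4.2+1.1+3.1 = 8.4
IVY - FIR - JCT: 4.2+3.1 = 7.3
IVY - VLY - MID - JCT: 4.2+2.1+1.2 = 7.5
IVY - BRV - MID - JCT: 1.3+5.5+1.2 = 8
The minimum is 7.3 min via IVY - FIR - JCT.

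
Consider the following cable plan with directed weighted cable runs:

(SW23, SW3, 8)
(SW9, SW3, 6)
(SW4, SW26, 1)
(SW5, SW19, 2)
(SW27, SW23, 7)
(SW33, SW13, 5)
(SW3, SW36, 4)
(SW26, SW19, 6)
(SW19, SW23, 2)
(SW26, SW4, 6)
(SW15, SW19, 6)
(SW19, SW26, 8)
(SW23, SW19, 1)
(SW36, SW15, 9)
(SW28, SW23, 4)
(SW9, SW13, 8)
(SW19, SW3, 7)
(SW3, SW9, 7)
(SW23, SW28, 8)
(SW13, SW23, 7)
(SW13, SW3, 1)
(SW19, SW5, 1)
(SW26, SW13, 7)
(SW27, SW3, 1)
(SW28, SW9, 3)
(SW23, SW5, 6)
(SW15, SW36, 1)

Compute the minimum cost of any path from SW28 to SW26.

Shortest distances from SW28:
SW28: 0
SW9: 3  (via SW28)
SW23: 4  (via SW28)
SW19: 5  (via SW23)
SW5: 6  (via SW19)
SW3: 9  (via SW9)
SW13: 11  (via SW9)
SW26: 13  (via SW19)
Shortest route: SW28–SW23–SW19–SW26 = 13.

13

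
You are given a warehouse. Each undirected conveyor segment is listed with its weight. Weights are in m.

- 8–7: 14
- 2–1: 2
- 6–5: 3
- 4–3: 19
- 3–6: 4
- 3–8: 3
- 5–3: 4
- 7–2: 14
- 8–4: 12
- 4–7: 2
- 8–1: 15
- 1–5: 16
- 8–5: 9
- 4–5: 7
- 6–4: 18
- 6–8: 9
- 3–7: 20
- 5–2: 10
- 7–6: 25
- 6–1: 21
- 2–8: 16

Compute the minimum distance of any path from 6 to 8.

7 m

Running Dijkstra from 6:
6: 0
5: 3  (via 6)
3: 4  (via 6)
8: 7  (via 3)
Shortest route: 6 → 3 → 8 = 7 m.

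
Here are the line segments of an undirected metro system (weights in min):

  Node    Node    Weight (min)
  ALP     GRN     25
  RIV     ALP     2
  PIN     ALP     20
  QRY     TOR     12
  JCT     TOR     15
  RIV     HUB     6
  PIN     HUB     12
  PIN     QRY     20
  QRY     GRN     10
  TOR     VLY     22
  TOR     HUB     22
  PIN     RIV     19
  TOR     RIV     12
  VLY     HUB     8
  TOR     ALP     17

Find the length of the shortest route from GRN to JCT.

Shortest distances from GRN:
GRN: 0
QRY: 10  (via GRN)
TOR: 22  (via QRY)
ALP: 25  (via GRN)
RIV: 27  (via ALP)
PIN: 30  (via QRY)
HUB: 33  (via RIV)
JCT: 37  (via TOR)
Shortest route: GRN → QRY → TOR → JCT = 37 min.

37 min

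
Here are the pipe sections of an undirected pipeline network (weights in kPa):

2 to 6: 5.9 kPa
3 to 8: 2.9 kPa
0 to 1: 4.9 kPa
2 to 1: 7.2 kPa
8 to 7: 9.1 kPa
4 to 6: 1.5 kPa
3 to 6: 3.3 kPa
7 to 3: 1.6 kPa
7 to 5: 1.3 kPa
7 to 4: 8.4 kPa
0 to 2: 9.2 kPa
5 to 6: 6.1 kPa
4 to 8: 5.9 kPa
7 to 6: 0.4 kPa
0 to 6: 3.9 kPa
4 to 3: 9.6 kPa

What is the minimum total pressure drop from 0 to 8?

8.8 kPa

Settle nodes by increasing distance from 0:
0: 0
6: 3.9  (via 0)
7: 4.3  (via 6)
1: 4.9  (via 0)
4: 5.4  (via 6)
5: 5.6  (via 7)
3: 5.9  (via 7)
8: 8.8  (via 3)
Shortest route: 0–6–7–3–8 = 8.8 kPa.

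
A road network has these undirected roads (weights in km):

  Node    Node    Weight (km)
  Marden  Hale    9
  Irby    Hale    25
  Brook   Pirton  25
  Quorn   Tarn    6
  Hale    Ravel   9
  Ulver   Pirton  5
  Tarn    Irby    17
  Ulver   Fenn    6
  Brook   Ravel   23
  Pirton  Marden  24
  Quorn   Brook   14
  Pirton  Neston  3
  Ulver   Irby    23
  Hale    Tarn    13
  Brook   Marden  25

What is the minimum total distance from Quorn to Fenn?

Running Dijkstra from Quorn:
Quorn: 0
Tarn: 6  (via Quorn)
Brook: 14  (via Quorn)
Hale: 19  (via Tarn)
Irby: 23  (via Tarn)
Ravel: 28  (via Hale)
Marden: 28  (via Hale)
Pirton: 39  (via Brook)
Neston: 42  (via Pirton)
Ulver: 44  (via Pirton)
Fenn: 50  (via Ulver)
Shortest route: Quorn–Brook–Pirton–Ulver–Fenn = 50 km.

50 km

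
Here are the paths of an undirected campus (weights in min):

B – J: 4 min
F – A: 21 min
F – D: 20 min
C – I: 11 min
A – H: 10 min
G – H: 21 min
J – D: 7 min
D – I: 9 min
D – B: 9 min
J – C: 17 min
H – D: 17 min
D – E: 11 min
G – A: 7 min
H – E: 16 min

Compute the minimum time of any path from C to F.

40 min

Enumerating some paths:
C–J–D–F: 17+7+20 = 44
C–I–D–F: 11+9+20 = 40
C–J–B–D–F: 17+4+9+20 = 50
C–I–D–H–A–F: 11+9+17+10+21 = 68
Cheapest is C–I–D–F at 40 min.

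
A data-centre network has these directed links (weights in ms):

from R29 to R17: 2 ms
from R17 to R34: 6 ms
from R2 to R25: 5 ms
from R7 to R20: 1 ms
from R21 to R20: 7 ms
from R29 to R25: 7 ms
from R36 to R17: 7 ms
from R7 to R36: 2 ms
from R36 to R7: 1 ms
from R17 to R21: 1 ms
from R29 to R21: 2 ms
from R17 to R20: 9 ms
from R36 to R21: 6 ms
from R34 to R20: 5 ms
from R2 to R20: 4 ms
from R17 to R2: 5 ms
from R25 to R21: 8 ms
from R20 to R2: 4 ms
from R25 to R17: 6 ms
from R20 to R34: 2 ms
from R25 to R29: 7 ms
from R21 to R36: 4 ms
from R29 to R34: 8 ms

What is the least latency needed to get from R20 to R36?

Running Dijkstra from R20:
R20: 0
R34: 2  (via R20)
R2: 4  (via R20)
R25: 9  (via R2)
R17: 15  (via R25)
R21: 16  (via R17)
R29: 16  (via R25)
R36: 20  (via R21)
Shortest route: R20 → R2 → R25 → R17 → R21 → R36 = 20 ms.

20 ms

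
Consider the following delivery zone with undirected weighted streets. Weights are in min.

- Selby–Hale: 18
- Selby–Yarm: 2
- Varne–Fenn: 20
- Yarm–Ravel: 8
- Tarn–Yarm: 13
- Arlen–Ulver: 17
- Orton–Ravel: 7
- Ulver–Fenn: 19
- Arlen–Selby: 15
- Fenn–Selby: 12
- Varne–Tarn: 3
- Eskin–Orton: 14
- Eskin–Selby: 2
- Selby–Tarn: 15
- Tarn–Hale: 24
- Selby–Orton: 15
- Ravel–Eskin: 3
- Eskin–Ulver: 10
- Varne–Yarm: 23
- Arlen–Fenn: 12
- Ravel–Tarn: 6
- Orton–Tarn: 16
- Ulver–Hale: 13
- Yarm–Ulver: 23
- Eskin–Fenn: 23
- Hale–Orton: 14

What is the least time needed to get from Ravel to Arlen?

20 min

Candidate routes:
Ravel - Eskin - Selby - Arlen: 3+2+15 = 20
Ravel - Yarm - Selby - Arlen: 8+2+15 = 25
The minimum is 20 min via Ravel - Eskin - Selby - Arlen.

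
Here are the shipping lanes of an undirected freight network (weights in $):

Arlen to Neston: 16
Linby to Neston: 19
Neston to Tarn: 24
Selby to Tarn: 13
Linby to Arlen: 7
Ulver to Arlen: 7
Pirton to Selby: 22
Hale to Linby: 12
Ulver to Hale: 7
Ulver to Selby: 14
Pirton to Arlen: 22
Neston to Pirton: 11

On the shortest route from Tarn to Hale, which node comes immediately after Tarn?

Enumerating some paths:
Tarn–Neston–Arlen–Ulver–Hale: 24+16+7+7 = 54
Tarn–Neston–Linby–Hale: 24+19+12 = 55
Tarn–Selby–Ulver–Arlen–Linby–Hale: 13+14+7+7+12 = 53
Tarn–Selby–Ulver–Hale: 13+14+7 = 34
The minimum is $34 via Tarn–Selby–Ulver–Hale.
So from Tarn the first move is to Selby.

Selby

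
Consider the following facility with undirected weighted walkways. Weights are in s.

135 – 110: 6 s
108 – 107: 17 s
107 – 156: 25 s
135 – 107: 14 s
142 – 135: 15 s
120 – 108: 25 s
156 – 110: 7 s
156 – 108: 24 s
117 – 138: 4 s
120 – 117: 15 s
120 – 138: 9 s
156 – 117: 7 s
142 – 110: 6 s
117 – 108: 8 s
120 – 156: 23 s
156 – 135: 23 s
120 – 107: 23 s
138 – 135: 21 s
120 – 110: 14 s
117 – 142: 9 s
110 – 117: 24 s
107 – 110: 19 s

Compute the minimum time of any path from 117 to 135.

20 s

Compare a few routes:
117 - 142 - 135: 9+15 = 24
117 - 156 - 110 - 135: 7+7+6 = 20
117 - 142 - 110 - 135: 9+6+6 = 21
Cheapest is 117 - 156 - 110 - 135 at 20 s.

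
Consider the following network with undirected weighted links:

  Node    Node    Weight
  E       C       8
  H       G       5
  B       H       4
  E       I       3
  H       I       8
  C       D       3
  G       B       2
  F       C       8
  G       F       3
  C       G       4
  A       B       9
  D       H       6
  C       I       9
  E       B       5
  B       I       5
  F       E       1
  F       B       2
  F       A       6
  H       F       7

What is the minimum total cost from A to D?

Running Dijkstra from A:
A: 0
F: 6  (via A)
E: 7  (via F)
B: 8  (via F)
G: 9  (via F)
I: 10  (via E)
H: 12  (via B)
C: 13  (via G)
D: 16  (via C)
Shortest route: A–F–G–C–D = 16.

16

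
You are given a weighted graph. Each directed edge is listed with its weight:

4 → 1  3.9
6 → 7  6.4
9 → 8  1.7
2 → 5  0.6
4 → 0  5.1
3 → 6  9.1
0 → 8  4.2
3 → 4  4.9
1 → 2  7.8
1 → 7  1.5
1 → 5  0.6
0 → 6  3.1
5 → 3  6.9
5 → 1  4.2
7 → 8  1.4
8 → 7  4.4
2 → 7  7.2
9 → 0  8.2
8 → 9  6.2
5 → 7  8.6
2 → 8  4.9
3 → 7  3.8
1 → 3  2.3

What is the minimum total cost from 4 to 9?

Compare a few routes:
4–1–5–7–8–9: 3.9+0.6+8.6+1.4+6.2 = 20.7
4–1–3–7–8–9: 3.9+2.3+3.8+1.4+6.2 = 17.6
4–1–7–8–9: 3.9+1.5+1.4+6.2 = 13
4–0–8–9: 5.1+4.2+6.2 = 15.5
Cheapest is 4–1–7–8–9 at 13.

13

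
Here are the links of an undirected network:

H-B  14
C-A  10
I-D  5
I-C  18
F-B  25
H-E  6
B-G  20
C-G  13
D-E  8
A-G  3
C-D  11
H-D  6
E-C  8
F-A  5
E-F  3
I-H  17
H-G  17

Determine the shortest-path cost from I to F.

Candidate routes:
I - D - E - F: 5+8+3 = 16
I - D - H - E - F: 5+6+6+3 = 20
Cheapest is I - D - E - F at 16.

16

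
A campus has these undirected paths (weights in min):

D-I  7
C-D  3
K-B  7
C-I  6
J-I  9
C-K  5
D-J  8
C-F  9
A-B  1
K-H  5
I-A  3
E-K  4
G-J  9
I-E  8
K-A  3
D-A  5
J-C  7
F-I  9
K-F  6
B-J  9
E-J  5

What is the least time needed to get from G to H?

Enumerating some paths:
G → J → C → K → H: 9+7+5+5 = 26
G → J → B → A → K → H: 9+9+1+3+5 = 27
G → J → E → K → H: 9+5+4+5 = 23
The minimum is 23 min via G → J → E → K → H.

23 min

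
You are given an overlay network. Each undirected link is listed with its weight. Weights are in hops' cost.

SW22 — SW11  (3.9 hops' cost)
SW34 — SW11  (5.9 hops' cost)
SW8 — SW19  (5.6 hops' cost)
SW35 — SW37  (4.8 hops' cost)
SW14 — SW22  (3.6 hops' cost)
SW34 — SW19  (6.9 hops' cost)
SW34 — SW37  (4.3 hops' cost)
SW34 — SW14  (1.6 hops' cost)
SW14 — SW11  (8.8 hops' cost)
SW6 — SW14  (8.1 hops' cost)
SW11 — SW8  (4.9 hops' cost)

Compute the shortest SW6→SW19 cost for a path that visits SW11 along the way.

26.1 hops' cost

Best SW6 to SW11: SW6 → SW14 → SW34 → SW11 costing 15.6
Best SW11 to SW19: SW11 → SW8 → SW19 costing 10.5
Total via SW11: 15.6 + 10.5 = 26.1 hops' cost.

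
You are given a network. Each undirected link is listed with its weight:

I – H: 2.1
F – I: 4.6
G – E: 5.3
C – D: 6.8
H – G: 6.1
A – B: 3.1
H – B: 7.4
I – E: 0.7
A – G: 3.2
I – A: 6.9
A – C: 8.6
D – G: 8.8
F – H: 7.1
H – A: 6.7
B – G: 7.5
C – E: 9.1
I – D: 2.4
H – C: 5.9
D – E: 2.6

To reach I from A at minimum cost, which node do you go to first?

I

Compare a few routes:
A → G → H → I: 3.2+6.1+2.1 = 11.4
A → G → E → I: 3.2+5.3+0.7 = 9.2
A → I: 6.9 = 6.9
A → H → I: 6.7+2.1 = 8.8
The minimum is 6.9 via A → I.
So from A the first move is to I.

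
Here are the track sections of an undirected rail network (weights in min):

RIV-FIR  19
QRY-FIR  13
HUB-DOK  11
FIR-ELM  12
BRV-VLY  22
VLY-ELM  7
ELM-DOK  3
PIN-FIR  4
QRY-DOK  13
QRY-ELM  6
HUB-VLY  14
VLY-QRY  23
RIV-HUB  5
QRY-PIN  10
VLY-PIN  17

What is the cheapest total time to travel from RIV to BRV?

41 min

Settle nodes by increasing distance from RIV:
RIV: 0
HUB: 5  (via RIV)
DOK: 16  (via HUB)
FIR: 19  (via RIV)
VLY: 19  (via HUB)
ELM: 19  (via DOK)
PIN: 23  (via FIR)
QRY: 25  (via ELM)
BRV: 41  (via VLY)
Shortest route: RIV–HUB–VLY–BRV = 41 min.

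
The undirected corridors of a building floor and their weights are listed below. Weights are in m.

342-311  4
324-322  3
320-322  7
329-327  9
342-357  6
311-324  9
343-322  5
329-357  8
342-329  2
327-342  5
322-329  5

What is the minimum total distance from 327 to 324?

15 m

Shortest distances from 327:
327: 0
342: 5  (via 327)
329: 7  (via 342)
311: 9  (via 342)
357: 11  (via 342)
322: 12  (via 329)
324: 15  (via 322)
Shortest route: 327–342–329–322–324 = 15 m.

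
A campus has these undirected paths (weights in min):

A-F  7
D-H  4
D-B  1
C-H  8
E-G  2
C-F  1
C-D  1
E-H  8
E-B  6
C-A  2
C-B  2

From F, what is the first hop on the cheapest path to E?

C

Enumerating some paths:
F → C → D → H → E: 1+1+4+8 = 14
F → C → B → E: 1+2+6 = 9
The minimum is 9 min via F → C → B → E.
So from F the first move is to C.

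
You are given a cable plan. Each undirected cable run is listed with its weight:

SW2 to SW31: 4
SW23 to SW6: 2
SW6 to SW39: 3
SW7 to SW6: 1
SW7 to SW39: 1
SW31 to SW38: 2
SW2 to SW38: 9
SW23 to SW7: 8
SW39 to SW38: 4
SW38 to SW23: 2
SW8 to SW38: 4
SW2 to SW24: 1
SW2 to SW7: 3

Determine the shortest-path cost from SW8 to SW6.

8

Candidate routes:
SW8–SW38–SW39–SW6: 4+4+3 = 11
SW8–SW38–SW23–SW6: 4+2+2 = 8
SW8–SW38–SW31–SW2–SW7–SW6: 4+2+4+3+1 = 14
SW8–SW38–SW39–SW7–SW6: 4+4+1+1 = 10
Cheapest is SW8–SW38–SW23–SW6 at 8.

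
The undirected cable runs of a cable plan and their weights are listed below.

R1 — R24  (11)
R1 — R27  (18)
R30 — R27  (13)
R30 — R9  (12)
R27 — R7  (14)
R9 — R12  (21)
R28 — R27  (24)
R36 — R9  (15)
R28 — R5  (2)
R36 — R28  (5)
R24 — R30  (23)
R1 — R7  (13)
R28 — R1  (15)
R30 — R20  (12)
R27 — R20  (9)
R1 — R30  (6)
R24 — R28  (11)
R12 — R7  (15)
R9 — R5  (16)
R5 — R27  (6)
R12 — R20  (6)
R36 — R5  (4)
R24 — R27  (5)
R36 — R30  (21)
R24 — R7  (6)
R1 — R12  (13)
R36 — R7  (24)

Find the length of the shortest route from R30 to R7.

19

Running Dijkstra from R30:
R30: 0
R1: 6  (via R30)
R20: 12  (via R30)
R9: 12  (via R30)
R27: 13  (via R30)
R24: 17  (via R1)
R12: 18  (via R20)
R7: 19  (via R1)
Shortest route: R30 → R1 → R7 = 19.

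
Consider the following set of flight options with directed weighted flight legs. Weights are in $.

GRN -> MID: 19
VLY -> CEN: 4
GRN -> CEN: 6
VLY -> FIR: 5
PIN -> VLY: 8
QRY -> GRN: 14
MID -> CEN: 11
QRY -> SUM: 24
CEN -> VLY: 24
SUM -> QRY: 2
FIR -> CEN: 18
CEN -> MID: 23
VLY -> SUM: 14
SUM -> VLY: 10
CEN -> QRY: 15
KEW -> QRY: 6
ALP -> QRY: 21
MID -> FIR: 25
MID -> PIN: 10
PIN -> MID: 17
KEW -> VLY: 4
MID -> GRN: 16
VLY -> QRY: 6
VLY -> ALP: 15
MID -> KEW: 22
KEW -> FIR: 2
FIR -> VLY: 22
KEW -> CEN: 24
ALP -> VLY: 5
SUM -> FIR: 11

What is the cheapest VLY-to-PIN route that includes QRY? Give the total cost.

$49

Best VLY to QRY: VLY–QRY costing 6
Best QRY to PIN: QRY–GRN–MID–PIN costing 43
Total via QRY: 6 + 43 = $49.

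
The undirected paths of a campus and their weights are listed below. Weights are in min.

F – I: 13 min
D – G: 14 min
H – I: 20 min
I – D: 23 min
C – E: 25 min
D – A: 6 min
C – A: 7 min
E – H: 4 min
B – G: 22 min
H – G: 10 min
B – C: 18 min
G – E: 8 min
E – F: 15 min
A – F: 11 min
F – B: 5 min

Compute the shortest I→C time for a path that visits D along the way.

36 min

Shortest I→D: I → D = 23
Shortest D→C: D → A → C = 13
Total via D: 23 + 13 = 36 min.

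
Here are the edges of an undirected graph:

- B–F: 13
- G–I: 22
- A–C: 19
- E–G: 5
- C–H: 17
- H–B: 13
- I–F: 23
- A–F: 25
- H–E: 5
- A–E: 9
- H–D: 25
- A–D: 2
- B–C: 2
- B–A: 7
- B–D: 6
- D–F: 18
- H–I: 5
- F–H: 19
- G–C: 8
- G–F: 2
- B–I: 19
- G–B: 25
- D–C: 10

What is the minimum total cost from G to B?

Enumerating some paths:
G - C - B: 8+2 = 10
G - E - A - D - B: 5+9+2+6 = 22
G - F - B: 2+13 = 15
G - E - A - B: 5+9+7 = 21
Cheapest is G - C - B at 10.

10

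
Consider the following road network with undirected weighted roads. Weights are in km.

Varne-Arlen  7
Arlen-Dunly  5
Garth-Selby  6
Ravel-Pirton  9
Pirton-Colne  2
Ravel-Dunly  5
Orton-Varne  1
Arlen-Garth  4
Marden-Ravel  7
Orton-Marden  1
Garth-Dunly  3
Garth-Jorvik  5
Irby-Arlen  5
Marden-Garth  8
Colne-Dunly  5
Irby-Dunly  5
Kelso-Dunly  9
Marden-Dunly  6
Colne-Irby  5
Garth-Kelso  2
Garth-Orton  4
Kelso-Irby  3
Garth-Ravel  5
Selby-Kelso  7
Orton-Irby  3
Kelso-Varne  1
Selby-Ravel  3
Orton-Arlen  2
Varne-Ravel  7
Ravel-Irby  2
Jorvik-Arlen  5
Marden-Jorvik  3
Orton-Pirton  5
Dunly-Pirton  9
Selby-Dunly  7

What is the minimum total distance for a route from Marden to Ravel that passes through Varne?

8 km

Best Marden to Varne: Marden → Orton → Varne costing 2
Best Varne to Ravel: Varne → Kelso → Irby → Ravel costing 6
Total via Varne: 2 + 6 = 8 km.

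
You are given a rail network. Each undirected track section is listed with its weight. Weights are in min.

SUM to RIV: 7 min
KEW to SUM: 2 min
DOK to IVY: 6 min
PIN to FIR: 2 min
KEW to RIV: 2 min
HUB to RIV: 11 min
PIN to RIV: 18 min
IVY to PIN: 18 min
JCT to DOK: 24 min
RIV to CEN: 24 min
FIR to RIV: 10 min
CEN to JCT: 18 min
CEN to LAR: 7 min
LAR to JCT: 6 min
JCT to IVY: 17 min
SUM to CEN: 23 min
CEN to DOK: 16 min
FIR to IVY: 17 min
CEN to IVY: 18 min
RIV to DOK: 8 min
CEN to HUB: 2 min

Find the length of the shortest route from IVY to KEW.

Compare a few routes:
IVY → DOK → RIV → SUM → KEW: 6+8+7+2 = 23
IVY → DOK → RIV → KEW: 6+8+2 = 16
IVY → FIR → RIV → KEW: 17+10+2 = 29
Cheapest is IVY → DOK → RIV → KEW at 16 min.

16 min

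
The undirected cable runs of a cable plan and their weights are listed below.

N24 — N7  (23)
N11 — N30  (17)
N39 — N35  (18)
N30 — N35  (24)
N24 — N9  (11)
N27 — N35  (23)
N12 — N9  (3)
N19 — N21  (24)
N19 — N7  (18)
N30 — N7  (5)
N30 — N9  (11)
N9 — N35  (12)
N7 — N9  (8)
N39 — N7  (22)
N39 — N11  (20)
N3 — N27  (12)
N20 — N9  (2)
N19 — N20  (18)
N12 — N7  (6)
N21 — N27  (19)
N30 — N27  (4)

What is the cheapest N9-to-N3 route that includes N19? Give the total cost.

59

Shortest N9→N19: N9–N20–N19 = 20
Shortest N19→N3: N19–N7–N30–N27–N3 = 39
Total via N19: 20 + 39 = 59.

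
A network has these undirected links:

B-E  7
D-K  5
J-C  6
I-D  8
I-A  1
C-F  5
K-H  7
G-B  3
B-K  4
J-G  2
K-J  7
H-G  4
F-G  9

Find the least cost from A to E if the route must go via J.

33

Shortest A→J: A → I → D → K → J = 21
Shortest J→E: J → G → B → E = 12
Total via J: 21 + 12 = 33.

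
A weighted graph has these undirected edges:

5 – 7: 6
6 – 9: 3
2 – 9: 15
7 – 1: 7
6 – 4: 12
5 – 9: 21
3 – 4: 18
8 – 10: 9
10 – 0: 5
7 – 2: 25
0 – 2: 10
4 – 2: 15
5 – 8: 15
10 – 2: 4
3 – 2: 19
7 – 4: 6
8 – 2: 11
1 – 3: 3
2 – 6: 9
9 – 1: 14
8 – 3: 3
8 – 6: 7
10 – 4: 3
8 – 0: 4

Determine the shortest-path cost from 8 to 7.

13

Enumerating some paths:
8 → 0 → 10 → 4 → 7: 4+5+3+6 = 18
8 → 3 → 1 → 7: 3+3+7 = 13
8 → 10 → 4 → 7: 9+3+6 = 18
The minimum is 13 via 8 → 3 → 1 → 7.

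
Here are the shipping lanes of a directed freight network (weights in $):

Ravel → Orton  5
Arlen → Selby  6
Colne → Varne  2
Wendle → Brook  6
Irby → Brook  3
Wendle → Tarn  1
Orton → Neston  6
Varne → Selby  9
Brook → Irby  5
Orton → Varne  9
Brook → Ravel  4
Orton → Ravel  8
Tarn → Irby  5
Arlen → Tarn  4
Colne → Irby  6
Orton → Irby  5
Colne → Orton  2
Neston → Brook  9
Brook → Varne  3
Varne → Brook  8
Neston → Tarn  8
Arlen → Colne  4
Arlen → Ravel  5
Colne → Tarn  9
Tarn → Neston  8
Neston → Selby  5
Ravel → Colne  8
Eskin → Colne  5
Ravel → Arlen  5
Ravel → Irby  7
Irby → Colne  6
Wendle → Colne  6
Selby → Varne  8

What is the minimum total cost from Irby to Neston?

Running Dijkstra from Irby:
Irby: 0
Brook: 3  (via Irby)
Varne: 6  (via Brook)
Colne: 6  (via Irby)
Ravel: 7  (via Brook)
Orton: 8  (via Colne)
Arlen: 12  (via Ravel)
Neston: 14  (via Orton)
Shortest route: Irby–Colne–Orton–Neston = $14.

$14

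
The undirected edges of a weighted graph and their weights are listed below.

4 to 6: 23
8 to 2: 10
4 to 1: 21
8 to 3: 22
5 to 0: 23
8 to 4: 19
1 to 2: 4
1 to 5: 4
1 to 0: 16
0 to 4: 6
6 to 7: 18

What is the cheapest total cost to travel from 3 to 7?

Candidate routes:
3 - 8 - 2 - 1 - 4 - 6 - 7: 22+10+4+21+23+18 = 98
3 - 8 - 4 - 6 - 7: 22+19+23+18 = 82
Cheapest is 3 - 8 - 4 - 6 - 7 at 82.

82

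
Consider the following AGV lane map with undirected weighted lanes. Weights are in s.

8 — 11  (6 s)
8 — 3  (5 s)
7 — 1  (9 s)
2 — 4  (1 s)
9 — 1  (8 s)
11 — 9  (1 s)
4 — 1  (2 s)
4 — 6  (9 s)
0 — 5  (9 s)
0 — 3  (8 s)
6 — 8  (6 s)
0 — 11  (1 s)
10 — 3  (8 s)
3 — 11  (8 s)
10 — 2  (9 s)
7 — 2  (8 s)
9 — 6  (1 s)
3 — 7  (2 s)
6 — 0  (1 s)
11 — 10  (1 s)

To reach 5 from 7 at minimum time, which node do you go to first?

3

Compare a few routes:
7 → 3 → 0 → 5: 2+8+9 = 19
7 → 3 → 11 → 9 → 6 → 0 → 5: 2+8+1+1+1+9 = 22
7 → 3 → 11 → 0 → 5: 2+8+1+9 = 20
7 → 3 → 10 → 11 → 0 → 5: 2+8+1+1+9 = 21
The minimum is 19 s via 7 → 3 → 0 → 5.
So from 7 the first move is to 3.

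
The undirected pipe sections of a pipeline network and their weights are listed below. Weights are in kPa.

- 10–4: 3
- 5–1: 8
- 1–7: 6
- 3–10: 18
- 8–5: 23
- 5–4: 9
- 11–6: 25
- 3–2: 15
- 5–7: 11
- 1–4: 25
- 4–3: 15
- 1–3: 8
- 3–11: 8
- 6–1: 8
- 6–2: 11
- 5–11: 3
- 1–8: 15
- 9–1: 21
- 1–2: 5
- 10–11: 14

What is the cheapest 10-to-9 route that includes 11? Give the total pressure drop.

46 kPa

Best 10 to 11: 10–11 costing 14
Best 11 to 9: 11–5–1–9 costing 32
Total via 11: 14 + 32 = 46 kPa.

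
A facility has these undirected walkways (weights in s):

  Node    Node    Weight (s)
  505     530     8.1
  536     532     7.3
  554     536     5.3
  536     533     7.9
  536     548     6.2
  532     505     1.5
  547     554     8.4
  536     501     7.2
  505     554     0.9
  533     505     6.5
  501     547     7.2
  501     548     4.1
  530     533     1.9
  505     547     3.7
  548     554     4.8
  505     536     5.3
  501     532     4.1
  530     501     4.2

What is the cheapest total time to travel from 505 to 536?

Compare a few routes:
505–536: 5.3 = 5.3
505–532–536: 1.5+7.3 = 8.8
505–554–536: 0.9+5.3 = 6.2
The minimum is 5.3 s via 505–536.

5.3 s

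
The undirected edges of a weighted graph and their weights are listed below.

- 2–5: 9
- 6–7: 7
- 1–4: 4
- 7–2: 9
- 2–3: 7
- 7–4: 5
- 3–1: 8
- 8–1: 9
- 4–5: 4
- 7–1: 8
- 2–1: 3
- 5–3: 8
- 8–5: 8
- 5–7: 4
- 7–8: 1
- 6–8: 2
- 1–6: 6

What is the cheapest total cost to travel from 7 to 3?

Candidate routes:
7 - 4 - 1 - 3: 5+4+8 = 17
7 - 2 - 3: 9+7 = 16
7 - 1 - 3: 8+8 = 16
7 - 5 - 3: 4+8 = 12
The minimum is 12 via 7 - 5 - 3.

12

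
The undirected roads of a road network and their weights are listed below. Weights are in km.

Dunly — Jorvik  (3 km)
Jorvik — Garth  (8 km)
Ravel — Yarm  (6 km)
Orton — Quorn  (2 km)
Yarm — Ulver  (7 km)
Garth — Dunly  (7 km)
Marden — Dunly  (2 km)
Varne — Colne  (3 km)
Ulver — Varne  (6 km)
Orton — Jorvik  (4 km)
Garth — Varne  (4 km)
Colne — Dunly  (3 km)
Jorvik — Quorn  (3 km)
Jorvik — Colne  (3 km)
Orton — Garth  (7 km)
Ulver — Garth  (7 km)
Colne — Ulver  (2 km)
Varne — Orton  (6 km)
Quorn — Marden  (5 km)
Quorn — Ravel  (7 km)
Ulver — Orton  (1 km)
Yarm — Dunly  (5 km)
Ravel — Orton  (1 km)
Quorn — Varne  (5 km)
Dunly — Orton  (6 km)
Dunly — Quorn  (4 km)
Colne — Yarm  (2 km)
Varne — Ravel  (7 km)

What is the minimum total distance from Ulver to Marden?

7 km

Compare a few routes:
Ulver - Orton - Quorn - Marden: 1+2+5 = 8
Ulver - Colne - Dunly - Marden: 2+3+2 = 7
Ulver - Orton - Quorn - Dunly - Marden: 1+2+4+2 = 9
The minimum is 7 km via Ulver - Colne - Dunly - Marden.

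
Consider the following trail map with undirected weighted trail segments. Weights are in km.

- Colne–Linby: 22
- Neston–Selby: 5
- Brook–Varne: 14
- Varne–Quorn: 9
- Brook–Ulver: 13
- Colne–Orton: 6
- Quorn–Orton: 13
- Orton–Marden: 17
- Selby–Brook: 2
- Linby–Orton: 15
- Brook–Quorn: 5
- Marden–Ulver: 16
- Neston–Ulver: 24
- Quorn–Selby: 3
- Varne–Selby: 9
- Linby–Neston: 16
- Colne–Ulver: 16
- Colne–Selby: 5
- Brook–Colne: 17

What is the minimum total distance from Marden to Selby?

Compare a few routes:
Marden - Ulver - Brook - Selby: 16+13+2 = 31
Marden - Orton - Colne - Selby: 17+6+5 = 28
The minimum is 28 km via Marden - Orton - Colne - Selby.

28 km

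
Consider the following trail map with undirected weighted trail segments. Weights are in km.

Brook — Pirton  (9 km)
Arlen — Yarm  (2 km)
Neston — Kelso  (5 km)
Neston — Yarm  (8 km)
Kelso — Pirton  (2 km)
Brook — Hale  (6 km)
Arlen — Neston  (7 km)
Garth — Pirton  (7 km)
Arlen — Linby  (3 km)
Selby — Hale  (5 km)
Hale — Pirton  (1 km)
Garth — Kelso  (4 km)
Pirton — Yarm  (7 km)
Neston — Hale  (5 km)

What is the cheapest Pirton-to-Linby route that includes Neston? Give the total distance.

16 km

Best Pirton to Neston: Pirton–Hale–Neston costing 6
Shortest Neston→Linby: Neston–Arlen–Linby = 10
Total via Neston: 6 + 10 = 16 km.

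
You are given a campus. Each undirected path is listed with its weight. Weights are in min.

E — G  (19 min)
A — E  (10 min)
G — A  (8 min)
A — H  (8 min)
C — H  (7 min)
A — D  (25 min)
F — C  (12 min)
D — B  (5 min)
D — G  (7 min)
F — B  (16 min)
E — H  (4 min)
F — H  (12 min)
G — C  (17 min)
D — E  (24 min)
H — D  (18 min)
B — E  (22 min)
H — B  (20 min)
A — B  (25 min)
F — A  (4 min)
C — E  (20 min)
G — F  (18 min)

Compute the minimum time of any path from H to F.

Compare a few routes:
H - E - A - F: 4+10+4 = 18
H - F: 12 = 12
Cheapest is H - F at 12 min.

12 min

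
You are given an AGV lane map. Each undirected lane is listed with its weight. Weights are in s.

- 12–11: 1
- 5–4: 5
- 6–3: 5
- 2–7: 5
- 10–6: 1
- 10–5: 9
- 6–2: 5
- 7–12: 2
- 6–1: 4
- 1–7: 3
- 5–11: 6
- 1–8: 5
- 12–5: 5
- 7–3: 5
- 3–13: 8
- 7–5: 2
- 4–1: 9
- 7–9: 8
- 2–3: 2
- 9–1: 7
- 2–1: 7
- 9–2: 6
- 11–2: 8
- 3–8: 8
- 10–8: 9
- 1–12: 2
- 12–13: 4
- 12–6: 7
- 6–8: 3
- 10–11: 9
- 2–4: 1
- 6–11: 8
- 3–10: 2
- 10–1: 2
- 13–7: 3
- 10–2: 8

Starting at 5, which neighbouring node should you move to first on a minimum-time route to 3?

Candidate routes:
5–7–1–10–3: 2+3+2+2 = 9
5–7–3: 2+5 = 7
5–4–2–3: 5+1+2 = 8
5–7–2–3: 2+5+2 = 9
Cheapest is 5–7–3 at 7 s.
So from 5 the first move is to 7.

7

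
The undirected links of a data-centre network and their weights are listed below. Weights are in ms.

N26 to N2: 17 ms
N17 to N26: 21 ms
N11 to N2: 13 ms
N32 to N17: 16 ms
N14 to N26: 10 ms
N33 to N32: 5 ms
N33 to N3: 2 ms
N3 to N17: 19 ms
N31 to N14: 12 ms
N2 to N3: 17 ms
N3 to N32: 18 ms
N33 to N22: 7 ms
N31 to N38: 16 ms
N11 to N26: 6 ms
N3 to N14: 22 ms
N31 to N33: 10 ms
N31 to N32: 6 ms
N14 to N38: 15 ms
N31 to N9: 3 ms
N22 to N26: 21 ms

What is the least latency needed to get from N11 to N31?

28 ms

Shortest distances from N11:
N11: 0
N26: 6  (via N11)
N2: 13  (via N11)
N14: 16  (via N26)
N17: 27  (via N26)
N22: 27  (via N26)
N31: 28  (via N14)
Shortest route: N11 → N26 → N14 → N31 = 28 ms.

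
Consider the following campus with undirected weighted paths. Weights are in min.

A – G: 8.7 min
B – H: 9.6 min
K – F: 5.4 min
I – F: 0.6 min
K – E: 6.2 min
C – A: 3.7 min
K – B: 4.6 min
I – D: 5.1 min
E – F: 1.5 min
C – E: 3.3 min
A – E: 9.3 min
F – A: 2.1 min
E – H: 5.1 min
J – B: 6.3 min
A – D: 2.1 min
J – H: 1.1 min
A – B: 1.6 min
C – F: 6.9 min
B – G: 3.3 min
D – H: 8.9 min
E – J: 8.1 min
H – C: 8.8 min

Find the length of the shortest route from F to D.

Shortest distances from F:
F: 0
I: 0.6  (via F)
E: 1.5  (via F)
A: 2.1  (via F)
B: 3.7  (via A)
D: 4.2  (via A)
Shortest route: F–A–D = 4.2 min.

4.2 min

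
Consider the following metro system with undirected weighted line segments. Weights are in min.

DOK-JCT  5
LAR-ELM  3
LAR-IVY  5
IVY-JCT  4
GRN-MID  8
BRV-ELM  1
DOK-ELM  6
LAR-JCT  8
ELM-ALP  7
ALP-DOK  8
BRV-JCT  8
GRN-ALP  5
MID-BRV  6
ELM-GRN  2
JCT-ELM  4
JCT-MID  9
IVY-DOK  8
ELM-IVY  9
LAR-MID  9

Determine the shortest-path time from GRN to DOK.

8 min

Running Dijkstra from GRN:
GRN: 0
ELM: 2  (via GRN)
BRV: 3  (via ELM)
LAR: 5  (via ELM)
ALP: 5  (via GRN)
JCT: 6  (via ELM)
MID: 8  (via GRN)
DOK: 8  (via ELM)
Shortest route: GRN–ELM–DOK = 8 min.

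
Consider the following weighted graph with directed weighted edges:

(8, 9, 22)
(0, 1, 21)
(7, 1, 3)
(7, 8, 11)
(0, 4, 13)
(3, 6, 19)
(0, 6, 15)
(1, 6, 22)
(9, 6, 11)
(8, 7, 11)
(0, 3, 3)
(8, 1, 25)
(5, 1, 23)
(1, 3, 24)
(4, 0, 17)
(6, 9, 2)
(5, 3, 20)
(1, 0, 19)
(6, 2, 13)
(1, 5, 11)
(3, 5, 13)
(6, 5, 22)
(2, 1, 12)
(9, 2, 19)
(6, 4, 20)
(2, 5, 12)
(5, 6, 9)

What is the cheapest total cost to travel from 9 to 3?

51

Enumerating some paths:
9 → 2 → 1 → 3: 19+12+24 = 55
9 → 2 → 1 → 0 → 3: 19+12+19+3 = 53
9 → 6 → 5 → 3: 11+22+20 = 53
9 → 2 → 5 → 3: 19+12+20 = 51
The minimum is 51 via 9 → 2 → 5 → 3.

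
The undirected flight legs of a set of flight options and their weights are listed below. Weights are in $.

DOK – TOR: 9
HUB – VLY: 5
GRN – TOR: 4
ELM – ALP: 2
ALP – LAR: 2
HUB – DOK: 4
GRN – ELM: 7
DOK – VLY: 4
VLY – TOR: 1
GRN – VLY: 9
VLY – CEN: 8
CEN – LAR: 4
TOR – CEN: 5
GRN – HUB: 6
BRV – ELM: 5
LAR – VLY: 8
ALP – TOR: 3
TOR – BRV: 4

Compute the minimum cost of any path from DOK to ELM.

$10

Settle nodes by increasing distance from DOK:
DOK: 0
VLY: 4  (via DOK)
HUB: 4  (via DOK)
TOR: 5  (via VLY)
ALP: 8  (via TOR)
BRV: 9  (via TOR)
GRN: 9  (via TOR)
ELM: 10  (via ALP)
Shortest route: DOK–VLY–TOR–ALP–ELM = $10.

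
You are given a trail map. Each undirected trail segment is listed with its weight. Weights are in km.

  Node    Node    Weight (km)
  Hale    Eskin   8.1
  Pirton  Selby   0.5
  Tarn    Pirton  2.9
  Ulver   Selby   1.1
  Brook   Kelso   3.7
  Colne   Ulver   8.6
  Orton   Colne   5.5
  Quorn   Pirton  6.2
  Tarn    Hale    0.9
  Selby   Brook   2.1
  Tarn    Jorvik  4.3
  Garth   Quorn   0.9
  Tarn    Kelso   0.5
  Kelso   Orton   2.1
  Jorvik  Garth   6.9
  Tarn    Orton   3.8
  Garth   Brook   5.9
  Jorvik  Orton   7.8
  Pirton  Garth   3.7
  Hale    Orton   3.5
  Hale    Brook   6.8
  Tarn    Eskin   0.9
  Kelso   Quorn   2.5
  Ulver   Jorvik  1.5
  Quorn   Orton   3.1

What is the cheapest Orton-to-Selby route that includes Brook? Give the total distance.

7.9 km

Best Orton to Brook: Orton → Kelso → Brook costing 5.8
Shortest Brook→Selby: Brook → Selby = 2.1
Total via Brook: 5.8 + 2.1 = 7.9 km.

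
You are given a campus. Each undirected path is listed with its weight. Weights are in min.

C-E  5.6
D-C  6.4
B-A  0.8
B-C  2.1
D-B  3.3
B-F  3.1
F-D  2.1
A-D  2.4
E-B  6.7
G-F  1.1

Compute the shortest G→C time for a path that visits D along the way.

Shortest G→D: G–F–D = 3.2
Best D to C: D–A–B–C costing 5.3
Total via D: 3.2 + 5.3 = 8.5 min.

8.5 min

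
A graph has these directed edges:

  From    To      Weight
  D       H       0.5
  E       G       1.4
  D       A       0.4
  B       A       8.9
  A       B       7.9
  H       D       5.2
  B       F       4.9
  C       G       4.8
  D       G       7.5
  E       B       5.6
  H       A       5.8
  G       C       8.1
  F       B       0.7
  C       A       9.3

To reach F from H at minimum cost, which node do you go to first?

Compare a few routes:
H → A → B → F: 5.8+7.9+4.9 = 18.6
H → D → A → B → F: 5.2+0.4+7.9+4.9 = 18.4
Cheapest is H → D → A → B → F at 18.4.
So from H the first move is to D.

D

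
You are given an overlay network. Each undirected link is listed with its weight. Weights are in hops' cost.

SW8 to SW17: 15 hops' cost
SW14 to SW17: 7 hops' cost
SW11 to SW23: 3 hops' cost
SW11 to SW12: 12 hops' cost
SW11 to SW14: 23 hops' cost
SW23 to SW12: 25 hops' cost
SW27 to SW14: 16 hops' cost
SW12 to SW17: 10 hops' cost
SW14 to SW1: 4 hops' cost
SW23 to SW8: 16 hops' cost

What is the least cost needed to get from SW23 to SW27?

Enumerating some paths:
SW23 → SW11 → SW14 → SW27: 3+23+16 = 42
SW23 → SW11 → SW12 → SW17 → SW14 → SW27: 3+12+10+7+16 = 48
SW23 → SW8 → SW17 → SW14 → SW27: 16+15+7+16 = 54
The minimum is 42 hops' cost via SW23 → SW11 → SW14 → SW27.

42 hops' cost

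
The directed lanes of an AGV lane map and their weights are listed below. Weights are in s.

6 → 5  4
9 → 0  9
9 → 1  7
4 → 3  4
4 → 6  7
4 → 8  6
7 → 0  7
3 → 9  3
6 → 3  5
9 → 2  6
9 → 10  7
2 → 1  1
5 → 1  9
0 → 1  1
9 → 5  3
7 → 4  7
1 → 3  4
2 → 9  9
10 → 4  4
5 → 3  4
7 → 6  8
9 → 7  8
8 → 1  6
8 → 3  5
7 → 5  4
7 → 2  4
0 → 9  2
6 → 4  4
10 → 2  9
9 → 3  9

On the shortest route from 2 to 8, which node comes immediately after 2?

1

Candidate routes:
2 - 1 - 3 - 9 - 7 - 4 - 8: 1+4+3+8+7+6 = 29
2 - 9 - 10 - 4 - 8: 9+7+4+6 = 26
2 - 9 - 7 - 4 - 8: 9+8+7+6 = 30
2 - 1 - 3 - 9 - 10 - 4 - 8: 1+4+3+7+4+6 = 25
The minimum is 25 s via 2 - 1 - 3 - 9 - 10 - 4 - 8.
So from 2 the first move is to 1.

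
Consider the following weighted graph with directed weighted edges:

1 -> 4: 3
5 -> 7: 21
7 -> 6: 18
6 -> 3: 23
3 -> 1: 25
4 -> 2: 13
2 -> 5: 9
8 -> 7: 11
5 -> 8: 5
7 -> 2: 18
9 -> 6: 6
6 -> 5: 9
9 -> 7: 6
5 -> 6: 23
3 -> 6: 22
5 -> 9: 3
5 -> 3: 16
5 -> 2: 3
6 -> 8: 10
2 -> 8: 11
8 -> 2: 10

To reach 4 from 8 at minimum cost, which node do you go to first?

Compare a few routes:
8 - 2 - 5 - 9 - 6 - 3 - 1 - 4: 10+9+3+6+23+25+3 = 79
8 - 2 - 5 - 3 - 1 - 4: 10+9+16+25+3 = 63
8 - 7 - 6 - 5 - 3 - 1 - 4: 11+18+9+16+25+3 = 82
8 - 7 - 6 - 3 - 1 - 4: 11+18+23+25+3 = 80
Cheapest is 8 - 2 - 5 - 3 - 1 - 4 at 63.
So from 8 the first move is to 2.

2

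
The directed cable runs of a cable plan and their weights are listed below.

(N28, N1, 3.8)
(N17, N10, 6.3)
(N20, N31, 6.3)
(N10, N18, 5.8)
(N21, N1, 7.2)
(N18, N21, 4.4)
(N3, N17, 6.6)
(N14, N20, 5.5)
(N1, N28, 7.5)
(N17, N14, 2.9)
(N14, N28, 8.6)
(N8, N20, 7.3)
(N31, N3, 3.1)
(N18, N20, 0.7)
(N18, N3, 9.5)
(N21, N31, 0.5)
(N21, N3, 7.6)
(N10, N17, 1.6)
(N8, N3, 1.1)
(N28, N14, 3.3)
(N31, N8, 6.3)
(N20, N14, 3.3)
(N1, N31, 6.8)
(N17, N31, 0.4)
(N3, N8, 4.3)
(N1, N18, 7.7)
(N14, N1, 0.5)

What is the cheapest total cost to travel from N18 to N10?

20.9

Enumerating some paths:
N18–N21–N31–N3–N17–N10: 4.4+0.5+3.1+6.6+6.3 = 20.9
N18–N20–N31–N3–N17–N10: 0.7+6.3+3.1+6.6+6.3 = 23
N18–N3–N17–N10: 9.5+6.6+6.3 = 22.4
Cheapest is N18–N21–N31–N3–N17–N10 at 20.9.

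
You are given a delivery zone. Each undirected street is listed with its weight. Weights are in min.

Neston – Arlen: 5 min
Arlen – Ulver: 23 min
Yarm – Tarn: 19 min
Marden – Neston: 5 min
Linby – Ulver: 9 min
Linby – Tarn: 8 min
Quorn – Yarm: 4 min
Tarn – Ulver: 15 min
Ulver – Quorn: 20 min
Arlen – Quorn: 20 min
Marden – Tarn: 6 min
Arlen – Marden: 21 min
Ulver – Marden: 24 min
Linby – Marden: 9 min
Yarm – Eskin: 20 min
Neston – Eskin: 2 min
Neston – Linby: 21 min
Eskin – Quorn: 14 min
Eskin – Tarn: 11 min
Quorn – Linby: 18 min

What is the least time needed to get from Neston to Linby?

Compare a few routes:
Neston–Eskin–Tarn–Linby: 2+11+8 = 21
Neston–Linby: 21 = 21
Neston–Marden–Linby: 5+9 = 14
Neston–Marden–Tarn–Linby: 5+6+8 = 19
The minimum is 14 min via Neston–Marden–Linby.

14 min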